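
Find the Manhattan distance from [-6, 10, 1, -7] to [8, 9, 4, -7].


d = sum of absolute differences: |-6-8|=14 + |10-9|=1 + |1-4|=3 + |-7--7|=0 = 18.

18


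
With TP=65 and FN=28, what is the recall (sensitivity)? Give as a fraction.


Recall = TP / (TP + FN) = 65 / 93 = 65/93.

65/93


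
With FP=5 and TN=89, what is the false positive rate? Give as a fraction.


FPR = FP / (FP + TN) = 5 / 94 = 5/94.

5/94


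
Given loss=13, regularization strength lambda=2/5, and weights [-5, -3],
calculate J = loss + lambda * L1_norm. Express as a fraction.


L1 norm = sum(|w|) = 8. J = 13 + 2/5 * 8 = 81/5.

81/5


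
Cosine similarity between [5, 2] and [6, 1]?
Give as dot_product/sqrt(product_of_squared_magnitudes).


dot = 32. |a|^2 = 29, |b|^2 = 37. cos = 32/sqrt(1073).

32/sqrt(1073)


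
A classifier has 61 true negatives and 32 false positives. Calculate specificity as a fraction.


Specificity = TN / (TN + FP) = 61 / 93 = 61/93.

61/93


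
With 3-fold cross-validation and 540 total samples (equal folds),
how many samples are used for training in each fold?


Each validation fold has 540/3 = 180 samples. Training set = 540 - 180 = 360.

360


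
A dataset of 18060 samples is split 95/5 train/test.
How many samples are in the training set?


Test set = 18060 * 5% = 903. Training set = 18060 - 903 = 17157.

17157


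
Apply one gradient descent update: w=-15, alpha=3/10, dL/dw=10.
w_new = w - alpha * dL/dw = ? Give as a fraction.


w_new = -15 - 3/10 * 10 = -15 - 3 = -18.

-18


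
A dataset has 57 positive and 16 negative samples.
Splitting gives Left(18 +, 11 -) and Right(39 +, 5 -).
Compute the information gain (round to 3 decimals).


H(parent) = 0.7587. H(left) = 0.9576, H(right) = 0.5108. Weighted = (29/73)*0.9576 + (44/73)*0.5108 = 0.6883. IG = 0.7587 - 0.6883 = 0.0704, which rounds to 0.070.

0.070


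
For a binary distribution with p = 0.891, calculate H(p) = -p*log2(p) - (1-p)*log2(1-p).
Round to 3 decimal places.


H = -0.891*log2(0.891) - 0.109*log2(0.109) = 0.497.

0.497


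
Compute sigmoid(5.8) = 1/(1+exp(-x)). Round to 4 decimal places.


sigma(5.8) = 1/(1+e^(-5.8)) = 1/(1+0.003028) = 1/1.003028 = 0.9970.

0.9970


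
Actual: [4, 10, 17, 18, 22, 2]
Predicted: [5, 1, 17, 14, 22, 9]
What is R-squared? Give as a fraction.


Mean(y) = 73/6. SS_res = 147. SS_tot = 1973/6. R^2 = 1 - 147/(1973/6) = 1091/1973.

1091/1973


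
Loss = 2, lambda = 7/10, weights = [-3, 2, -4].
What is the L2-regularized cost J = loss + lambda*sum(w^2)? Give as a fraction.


L2 sq norm = sum(w^2) = 29. J = 2 + 7/10 * 29 = 223/10.

223/10


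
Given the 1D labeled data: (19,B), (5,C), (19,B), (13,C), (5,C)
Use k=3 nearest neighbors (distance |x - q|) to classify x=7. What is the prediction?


Distances: |19-7|=12, |5-7|=2, |19-7|=12, |13-7|=6, |5-7|=2. 3 nearest: (5,C), (5,C), (13,C). Counts: {'C': 3}. Majority class: C.

C


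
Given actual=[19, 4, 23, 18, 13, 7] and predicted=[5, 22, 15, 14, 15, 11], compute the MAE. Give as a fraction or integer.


MAE = (1/6) * (|19-5|=14 + |4-22|=18 + |23-15|=8 + |18-14|=4 + |13-15|=2 + |7-11|=4). Sum = 50. MAE = 25/3.

25/3


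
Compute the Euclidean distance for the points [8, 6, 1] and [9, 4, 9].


d = sqrt(sum of squared differences). (8-9)^2=1, (6-4)^2=4, (1-9)^2=64. Sum = 69.

sqrt(69)


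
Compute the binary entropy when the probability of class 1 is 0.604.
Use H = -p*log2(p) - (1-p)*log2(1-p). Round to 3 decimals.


H = -0.604*log2(0.604) - 0.396*log2(0.396) = 0.969.

0.969


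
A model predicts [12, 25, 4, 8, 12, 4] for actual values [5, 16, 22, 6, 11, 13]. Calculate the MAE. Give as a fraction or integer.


MAE = (1/6) * (|5-12|=7 + |16-25|=9 + |22-4|=18 + |6-8|=2 + |11-12|=1 + |13-4|=9). Sum = 46. MAE = 23/3.

23/3


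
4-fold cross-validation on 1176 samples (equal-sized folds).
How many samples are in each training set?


Each validation fold has 1176/4 = 294 samples. Training set = 1176 - 294 = 882.

882


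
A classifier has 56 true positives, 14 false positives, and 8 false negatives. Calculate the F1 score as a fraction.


Precision = 56/70 = 4/5. Recall = 56/64 = 7/8. F1 = 2*P*R/(P+R) = 56/67.

56/67


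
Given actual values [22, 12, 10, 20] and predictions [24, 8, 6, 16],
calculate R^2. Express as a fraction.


Mean(y) = 16. SS_res = 52. SS_tot = 104. R^2 = 1 - 52/(104) = 1/2.

1/2


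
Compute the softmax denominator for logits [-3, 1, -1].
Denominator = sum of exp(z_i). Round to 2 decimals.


Denom = e^-3=0.0498 + e^1=2.7183 + e^-1=0.3679. Sum = 3.1360, which rounds to 3.14.

3.14


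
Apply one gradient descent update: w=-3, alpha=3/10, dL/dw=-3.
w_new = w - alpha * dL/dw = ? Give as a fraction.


w_new = -3 - 3/10 * -3 = -3 - -9/10 = -21/10.

-21/10


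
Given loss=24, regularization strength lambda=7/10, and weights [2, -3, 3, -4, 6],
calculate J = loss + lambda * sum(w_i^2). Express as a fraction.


L2 sq norm = sum(w^2) = 74. J = 24 + 7/10 * 74 = 379/5.

379/5


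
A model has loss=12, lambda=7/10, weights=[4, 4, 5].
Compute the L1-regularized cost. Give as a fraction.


L1 norm = sum(|w|) = 13. J = 12 + 7/10 * 13 = 211/10.

211/10


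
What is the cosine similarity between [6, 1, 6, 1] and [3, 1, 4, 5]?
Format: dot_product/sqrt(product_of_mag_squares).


dot = 48. |a|^2 = 74, |b|^2 = 51. cos = 48/sqrt(3774).

48/sqrt(3774)


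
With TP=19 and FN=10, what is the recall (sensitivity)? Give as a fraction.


Recall = TP / (TP + FN) = 19 / 29 = 19/29.

19/29


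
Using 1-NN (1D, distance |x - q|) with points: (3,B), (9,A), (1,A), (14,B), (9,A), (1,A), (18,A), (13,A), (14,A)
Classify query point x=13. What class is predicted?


Distances: |3-13|=10, |9-13|=4, |1-13|=12, |14-13|=1, |9-13|=4, |1-13|=12, |18-13|=5, |13-13|=0, |14-13|=1. 1 nearest: (13,A). Counts: {'A': 1}. Majority class: A.

A


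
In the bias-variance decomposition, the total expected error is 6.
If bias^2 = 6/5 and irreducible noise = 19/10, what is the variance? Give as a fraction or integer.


Total error = bias^2 + variance + irreducible noise. So variance = 6 - 6/5 - 19/10 = 29/10.

29/10


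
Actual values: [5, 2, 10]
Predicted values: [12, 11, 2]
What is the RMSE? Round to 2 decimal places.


MSE = 64.6667. RMSE = sqrt(64.6667) = 8.04.

8.04


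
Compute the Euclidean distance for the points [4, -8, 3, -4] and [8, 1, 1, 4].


d = sqrt(sum of squared differences). (4-8)^2=16, (-8-1)^2=81, (3-1)^2=4, (-4-4)^2=64. Sum = 165.

sqrt(165)


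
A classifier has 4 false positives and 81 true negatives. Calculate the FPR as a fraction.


FPR = FP / (FP + TN) = 4 / 85 = 4/85.

4/85


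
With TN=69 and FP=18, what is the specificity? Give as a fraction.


Specificity = TN / (TN + FP) = 69 / 87 = 23/29.

23/29


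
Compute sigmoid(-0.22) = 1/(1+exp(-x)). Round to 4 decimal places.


sigma(-0.22) = 1/(1+e^(0.22)) = 1/(1+1.246077) = 1/2.246077 = 0.4452.

0.4452


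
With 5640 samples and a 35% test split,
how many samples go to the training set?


Test set = 5640 * 35% = 1974. Training set = 5640 - 1974 = 3666.

3666


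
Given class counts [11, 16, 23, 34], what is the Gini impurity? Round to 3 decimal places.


Total = 84. Proportions: 11/84, 16/84, 23/84, 34/84. sum(p_i^2) = 0.2922. Gini = 1 - 0.2922 = 0.7078, which rounds to 0.708.

0.708


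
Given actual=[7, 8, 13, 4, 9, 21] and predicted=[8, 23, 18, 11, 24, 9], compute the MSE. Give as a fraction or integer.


MSE = (1/6) * ((7-8)^2=1 + (8-23)^2=225 + (13-18)^2=25 + (4-11)^2=49 + (9-24)^2=225 + (21-9)^2=144). Sum = 669. MSE = 223/2.

223/2


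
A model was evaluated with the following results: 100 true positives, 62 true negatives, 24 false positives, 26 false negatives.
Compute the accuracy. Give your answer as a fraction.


Accuracy = (TP + TN) / (TP + TN + FP + FN) = (100 + 62) / 212 = 81/106.

81/106


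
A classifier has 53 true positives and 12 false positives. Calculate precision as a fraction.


Precision = TP / (TP + FP) = 53 / 65 = 53/65.

53/65


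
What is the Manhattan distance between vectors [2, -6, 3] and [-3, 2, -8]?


d = sum of absolute differences: |2--3|=5 + |-6-2|=8 + |3--8|=11 = 24.

24


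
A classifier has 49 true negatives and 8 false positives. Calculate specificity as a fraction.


Specificity = TN / (TN + FP) = 49 / 57 = 49/57.

49/57


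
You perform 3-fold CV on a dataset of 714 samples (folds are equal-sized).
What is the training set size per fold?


Each validation fold has 714/3 = 238 samples. Training set = 714 - 238 = 476.

476


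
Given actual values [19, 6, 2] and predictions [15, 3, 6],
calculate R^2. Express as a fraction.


Mean(y) = 9. SS_res = 41. SS_tot = 158. R^2 = 1 - 41/(158) = 117/158.

117/158


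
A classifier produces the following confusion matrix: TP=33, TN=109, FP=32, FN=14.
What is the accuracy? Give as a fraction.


Accuracy = (TP + TN) / (TP + TN + FP + FN) = (33 + 109) / 188 = 71/94.

71/94


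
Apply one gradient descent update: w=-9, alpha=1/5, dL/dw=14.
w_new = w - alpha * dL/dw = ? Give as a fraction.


w_new = -9 - 1/5 * 14 = -9 - 14/5 = -59/5.

-59/5


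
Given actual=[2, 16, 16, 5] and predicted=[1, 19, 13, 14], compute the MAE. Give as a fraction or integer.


MAE = (1/4) * (|2-1|=1 + |16-19|=3 + |16-13|=3 + |5-14|=9). Sum = 16. MAE = 4.

4


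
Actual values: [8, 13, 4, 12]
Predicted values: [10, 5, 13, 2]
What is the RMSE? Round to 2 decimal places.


MSE = 62.2500. RMSE = sqrt(62.2500) = 7.89.

7.89


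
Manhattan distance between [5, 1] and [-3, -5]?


d = sum of absolute differences: |5--3|=8 + |1--5|=6 = 14.

14


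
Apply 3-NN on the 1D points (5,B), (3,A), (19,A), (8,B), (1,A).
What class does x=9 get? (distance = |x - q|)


Distances: |5-9|=4, |3-9|=6, |19-9|=10, |8-9|=1, |1-9|=8. 3 nearest: (8,B), (5,B), (3,A). Counts: {'B': 2, 'A': 1}. Majority class: B.

B


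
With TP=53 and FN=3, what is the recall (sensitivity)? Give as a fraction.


Recall = TP / (TP + FN) = 53 / 56 = 53/56.

53/56


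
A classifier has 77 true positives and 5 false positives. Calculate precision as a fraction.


Precision = TP / (TP + FP) = 77 / 82 = 77/82.

77/82


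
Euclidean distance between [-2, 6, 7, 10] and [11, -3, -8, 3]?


d = sqrt(sum of squared differences). (-2-11)^2=169, (6--3)^2=81, (7--8)^2=225, (10-3)^2=49. Sum = 524.

sqrt(524)


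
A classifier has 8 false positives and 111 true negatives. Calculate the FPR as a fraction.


FPR = FP / (FP + TN) = 8 / 119 = 8/119.

8/119


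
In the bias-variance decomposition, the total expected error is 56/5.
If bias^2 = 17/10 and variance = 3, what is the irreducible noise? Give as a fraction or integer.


Total error = bias^2 + variance + irreducible noise. So irreducible noise = 56/5 - 17/10 - 3 = 13/2.

13/2


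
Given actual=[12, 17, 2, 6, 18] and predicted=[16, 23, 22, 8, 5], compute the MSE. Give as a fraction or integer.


MSE = (1/5) * ((12-16)^2=16 + (17-23)^2=36 + (2-22)^2=400 + (6-8)^2=4 + (18-5)^2=169). Sum = 625. MSE = 125.

125


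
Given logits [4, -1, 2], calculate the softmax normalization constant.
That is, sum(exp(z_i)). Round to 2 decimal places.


Denom = e^4=54.5982 + e^-1=0.3679 + e^2=7.3891. Sum = 62.3552, which rounds to 62.36.

62.36


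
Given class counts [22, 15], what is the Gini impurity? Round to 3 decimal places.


Total = 37. Proportions: 22/37, 15/37. sum(p_i^2) = 0.5179. Gini = 1 - 0.5179 = 0.4821, which rounds to 0.482.

0.482


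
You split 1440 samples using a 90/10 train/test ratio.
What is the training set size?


Test set = 1440 * 10% = 144. Training set = 1440 - 144 = 1296.

1296


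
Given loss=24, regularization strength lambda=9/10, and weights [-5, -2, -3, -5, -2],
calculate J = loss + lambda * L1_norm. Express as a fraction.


L1 norm = sum(|w|) = 17. J = 24 + 9/10 * 17 = 393/10.

393/10


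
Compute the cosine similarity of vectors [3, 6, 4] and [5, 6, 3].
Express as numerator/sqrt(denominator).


dot = 63. |a|^2 = 61, |b|^2 = 70. cos = 63/sqrt(4270).

63/sqrt(4270)


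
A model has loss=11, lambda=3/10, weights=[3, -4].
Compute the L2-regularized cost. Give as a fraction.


L2 sq norm = sum(w^2) = 25. J = 11 + 3/10 * 25 = 37/2.

37/2


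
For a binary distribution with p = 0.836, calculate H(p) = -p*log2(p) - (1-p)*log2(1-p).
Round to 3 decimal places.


H = -0.836*log2(0.836) - 0.164*log2(0.164) = 0.644.

0.644


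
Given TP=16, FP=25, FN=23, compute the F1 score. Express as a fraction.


Precision = 16/41 = 16/41. Recall = 16/39 = 16/39. F1 = 2*P*R/(P+R) = 2/5.

2/5


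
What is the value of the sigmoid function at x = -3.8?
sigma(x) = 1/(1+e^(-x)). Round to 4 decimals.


sigma(-3.8) = 1/(1+e^(3.8)) = 1/(1+44.701184) = 1/45.701184 = 0.0219.

0.0219


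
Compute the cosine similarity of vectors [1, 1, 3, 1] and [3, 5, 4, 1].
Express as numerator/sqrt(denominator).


dot = 21. |a|^2 = 12, |b|^2 = 51. cos = 21/sqrt(612).

21/sqrt(612)


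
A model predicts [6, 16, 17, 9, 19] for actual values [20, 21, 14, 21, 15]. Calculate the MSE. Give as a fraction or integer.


MSE = (1/5) * ((20-6)^2=196 + (21-16)^2=25 + (14-17)^2=9 + (21-9)^2=144 + (15-19)^2=16). Sum = 390. MSE = 78.

78


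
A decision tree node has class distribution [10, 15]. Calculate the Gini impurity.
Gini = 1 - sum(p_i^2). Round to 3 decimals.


Total = 25. Proportions: 10/25, 15/25. sum(p_i^2) = 0.5200. Gini = 1 - 0.5200 = 0.4800, which rounds to 0.480.

0.480


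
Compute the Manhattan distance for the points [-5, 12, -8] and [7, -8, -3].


d = sum of absolute differences: |-5-7|=12 + |12--8|=20 + |-8--3|=5 = 37.

37


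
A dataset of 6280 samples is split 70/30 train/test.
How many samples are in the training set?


Test set = 6280 * 30% = 1884. Training set = 6280 - 1884 = 4396.

4396


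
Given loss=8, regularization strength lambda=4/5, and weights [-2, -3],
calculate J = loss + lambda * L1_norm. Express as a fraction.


L1 norm = sum(|w|) = 5. J = 8 + 4/5 * 5 = 12.

12


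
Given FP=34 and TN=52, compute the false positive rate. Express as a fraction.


FPR = FP / (FP + TN) = 34 / 86 = 17/43.

17/43


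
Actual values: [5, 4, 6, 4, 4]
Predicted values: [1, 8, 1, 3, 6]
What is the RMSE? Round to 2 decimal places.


MSE = 12.4000. RMSE = sqrt(12.4000) = 3.52.

3.52


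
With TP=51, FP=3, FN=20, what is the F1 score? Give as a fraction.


Precision = 51/54 = 17/18. Recall = 51/71 = 51/71. F1 = 2*P*R/(P+R) = 102/125.

102/125


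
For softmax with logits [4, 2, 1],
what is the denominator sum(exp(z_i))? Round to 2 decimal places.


Denom = e^4=54.5982 + e^2=7.3891 + e^1=2.7183. Sum = 64.7056, which rounds to 64.71.

64.71


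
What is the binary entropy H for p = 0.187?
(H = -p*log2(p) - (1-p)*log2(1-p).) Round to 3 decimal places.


H = -0.187*log2(0.187) - 0.813*log2(0.813) = 0.695.

0.695


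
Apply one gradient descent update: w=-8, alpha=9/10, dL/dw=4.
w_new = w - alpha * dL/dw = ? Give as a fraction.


w_new = -8 - 9/10 * 4 = -8 - 18/5 = -58/5.

-58/5


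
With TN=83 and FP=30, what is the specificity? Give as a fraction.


Specificity = TN / (TN + FP) = 83 / 113 = 83/113.

83/113


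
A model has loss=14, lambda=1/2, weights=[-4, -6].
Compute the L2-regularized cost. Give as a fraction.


L2 sq norm = sum(w^2) = 52. J = 14 + 1/2 * 52 = 40.

40


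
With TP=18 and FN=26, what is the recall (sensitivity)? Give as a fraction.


Recall = TP / (TP + FN) = 18 / 44 = 9/22.

9/22


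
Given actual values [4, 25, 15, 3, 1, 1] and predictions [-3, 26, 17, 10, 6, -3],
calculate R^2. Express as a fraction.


Mean(y) = 49/6. SS_res = 144. SS_tot = 2861/6. R^2 = 1 - 144/(2861/6) = 1997/2861.

1997/2861


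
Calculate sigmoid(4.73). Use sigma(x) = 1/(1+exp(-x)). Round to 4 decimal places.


sigma(4.73) = 1/(1+e^(-4.73)) = 1/(1+0.008826) = 1/1.008826 = 0.9913.

0.9913


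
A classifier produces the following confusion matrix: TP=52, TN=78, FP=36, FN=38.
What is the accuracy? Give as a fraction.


Accuracy = (TP + TN) / (TP + TN + FP + FN) = (52 + 78) / 204 = 65/102.

65/102


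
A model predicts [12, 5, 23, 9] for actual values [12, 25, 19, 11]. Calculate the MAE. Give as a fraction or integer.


MAE = (1/4) * (|12-12|=0 + |25-5|=20 + |19-23|=4 + |11-9|=2). Sum = 26. MAE = 13/2.

13/2


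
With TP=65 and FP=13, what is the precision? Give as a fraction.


Precision = TP / (TP + FP) = 65 / 78 = 5/6.

5/6


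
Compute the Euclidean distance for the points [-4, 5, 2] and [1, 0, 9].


d = sqrt(sum of squared differences). (-4-1)^2=25, (5-0)^2=25, (2-9)^2=49. Sum = 99.

sqrt(99)


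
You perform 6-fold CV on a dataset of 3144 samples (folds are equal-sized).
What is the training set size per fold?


Each validation fold has 3144/6 = 524 samples. Training set = 3144 - 524 = 2620.

2620


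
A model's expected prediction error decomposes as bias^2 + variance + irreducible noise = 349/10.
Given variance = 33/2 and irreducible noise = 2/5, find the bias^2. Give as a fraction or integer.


Total error = bias^2 + variance + irreducible noise. So bias^2 = 349/10 - 33/2 - 2/5 = 18.

18


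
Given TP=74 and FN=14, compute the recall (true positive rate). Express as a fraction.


Recall = TP / (TP + FN) = 74 / 88 = 37/44.

37/44


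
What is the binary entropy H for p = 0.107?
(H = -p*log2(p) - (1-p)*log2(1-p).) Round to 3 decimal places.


H = -0.107*log2(0.107) - 0.893*log2(0.893) = 0.491.

0.491


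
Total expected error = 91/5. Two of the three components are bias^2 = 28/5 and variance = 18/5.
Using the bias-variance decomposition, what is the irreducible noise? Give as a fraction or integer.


Total error = bias^2 + variance + irreducible noise. So irreducible noise = 91/5 - 28/5 - 18/5 = 9.

9


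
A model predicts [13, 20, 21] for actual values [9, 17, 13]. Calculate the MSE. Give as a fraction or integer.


MSE = (1/3) * ((9-13)^2=16 + (17-20)^2=9 + (13-21)^2=64). Sum = 89. MSE = 89/3.

89/3


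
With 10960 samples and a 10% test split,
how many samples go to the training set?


Test set = 10960 * 10% = 1096. Training set = 10960 - 1096 = 9864.

9864


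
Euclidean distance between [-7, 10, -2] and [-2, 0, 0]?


d = sqrt(sum of squared differences). (-7--2)^2=25, (10-0)^2=100, (-2-0)^2=4. Sum = 129.

sqrt(129)


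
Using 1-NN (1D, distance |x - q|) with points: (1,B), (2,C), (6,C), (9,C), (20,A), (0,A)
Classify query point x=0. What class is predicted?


Distances: |1-0|=1, |2-0|=2, |6-0|=6, |9-0|=9, |20-0|=20, |0-0|=0. 1 nearest: (0,A). Counts: {'A': 1}. Majority class: A.

A


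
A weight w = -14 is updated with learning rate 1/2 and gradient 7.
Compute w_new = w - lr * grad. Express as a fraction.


w_new = -14 - 1/2 * 7 = -14 - 7/2 = -35/2.

-35/2


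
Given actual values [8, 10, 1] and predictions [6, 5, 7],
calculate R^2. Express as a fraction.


Mean(y) = 19/3. SS_res = 65. SS_tot = 134/3. R^2 = 1 - 65/(134/3) = -61/134.

-61/134


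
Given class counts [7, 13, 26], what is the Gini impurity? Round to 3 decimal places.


Total = 46. Proportions: 7/46, 13/46, 26/46. sum(p_i^2) = 0.4225. Gini = 1 - 0.4225 = 0.5775, which rounds to 0.578.

0.578


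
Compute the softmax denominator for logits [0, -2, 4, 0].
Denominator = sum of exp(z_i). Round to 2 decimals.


Denom = e^0=1.0000 + e^-2=0.1353 + e^4=54.5982 + e^0=1.0000. Sum = 56.7335, which rounds to 56.73.

56.73


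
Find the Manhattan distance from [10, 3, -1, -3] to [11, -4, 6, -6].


d = sum of absolute differences: |10-11|=1 + |3--4|=7 + |-1-6|=7 + |-3--6|=3 = 18.

18


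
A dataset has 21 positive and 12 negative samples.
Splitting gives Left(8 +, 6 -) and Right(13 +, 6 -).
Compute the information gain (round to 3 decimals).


H(parent) = 0.9457. H(left) = 0.9852, H(right) = 0.8997. Weighted = (14/33)*0.9852 + (19/33)*0.8997 = 0.9360. IG = 0.9457 - 0.9360 = 0.0097, which rounds to 0.010.

0.010


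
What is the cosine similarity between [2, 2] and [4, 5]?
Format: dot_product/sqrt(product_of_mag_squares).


dot = 18. |a|^2 = 8, |b|^2 = 41. cos = 18/sqrt(328).

18/sqrt(328)


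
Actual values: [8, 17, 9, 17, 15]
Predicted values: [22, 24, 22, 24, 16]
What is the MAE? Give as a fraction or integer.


MAE = (1/5) * (|8-22|=14 + |17-24|=7 + |9-22|=13 + |17-24|=7 + |15-16|=1). Sum = 42. MAE = 42/5.

42/5


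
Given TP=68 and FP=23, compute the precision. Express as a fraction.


Precision = TP / (TP + FP) = 68 / 91 = 68/91.

68/91


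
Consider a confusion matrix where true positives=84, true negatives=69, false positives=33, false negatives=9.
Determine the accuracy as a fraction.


Accuracy = (TP + TN) / (TP + TN + FP + FN) = (84 + 69) / 195 = 51/65.

51/65


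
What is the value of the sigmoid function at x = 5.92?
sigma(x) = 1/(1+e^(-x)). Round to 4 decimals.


sigma(5.92) = 1/(1+e^(-5.92)) = 1/(1+0.002685) = 1/1.002685 = 0.9973.

0.9973


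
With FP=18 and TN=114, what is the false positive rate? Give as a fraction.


FPR = FP / (FP + TN) = 18 / 132 = 3/22.

3/22


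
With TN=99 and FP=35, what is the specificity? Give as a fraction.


Specificity = TN / (TN + FP) = 99 / 134 = 99/134.

99/134


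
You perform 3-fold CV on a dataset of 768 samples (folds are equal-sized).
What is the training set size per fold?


Each validation fold has 768/3 = 256 samples. Training set = 768 - 256 = 512.

512


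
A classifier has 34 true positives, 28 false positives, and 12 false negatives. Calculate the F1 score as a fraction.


Precision = 34/62 = 17/31. Recall = 34/46 = 17/23. F1 = 2*P*R/(P+R) = 17/27.

17/27


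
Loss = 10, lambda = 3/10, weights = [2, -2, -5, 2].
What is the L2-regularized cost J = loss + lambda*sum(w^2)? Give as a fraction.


L2 sq norm = sum(w^2) = 37. J = 10 + 3/10 * 37 = 211/10.

211/10


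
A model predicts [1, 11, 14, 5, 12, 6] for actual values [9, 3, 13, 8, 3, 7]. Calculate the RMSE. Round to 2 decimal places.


MSE = 36.6667. RMSE = sqrt(36.6667) = 6.06.

6.06


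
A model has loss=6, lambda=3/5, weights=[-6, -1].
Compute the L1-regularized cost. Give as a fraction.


L1 norm = sum(|w|) = 7. J = 6 + 3/5 * 7 = 51/5.

51/5


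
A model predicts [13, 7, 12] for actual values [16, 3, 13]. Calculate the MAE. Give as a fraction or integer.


MAE = (1/3) * (|16-13|=3 + |3-7|=4 + |13-12|=1). Sum = 8. MAE = 8/3.

8/3


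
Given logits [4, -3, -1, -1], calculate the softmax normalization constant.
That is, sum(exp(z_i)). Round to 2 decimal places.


Denom = e^4=54.5982 + e^-3=0.0498 + e^-1=0.3679 + e^-1=0.3679. Sum = 55.3838, which rounds to 55.38.

55.38


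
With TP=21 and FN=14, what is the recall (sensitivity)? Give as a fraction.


Recall = TP / (TP + FN) = 21 / 35 = 3/5.

3/5


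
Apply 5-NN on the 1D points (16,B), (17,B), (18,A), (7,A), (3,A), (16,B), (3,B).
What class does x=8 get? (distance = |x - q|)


Distances: |16-8|=8, |17-8|=9, |18-8|=10, |7-8|=1, |3-8|=5, |16-8|=8, |3-8|=5. 5 nearest: (7,A), (3,A), (3,B), (16,B), (16,B). Counts: {'A': 2, 'B': 3}. Majority class: B.

B


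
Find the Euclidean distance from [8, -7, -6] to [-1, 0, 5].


d = sqrt(sum of squared differences). (8--1)^2=81, (-7-0)^2=49, (-6-5)^2=121. Sum = 251.

sqrt(251)


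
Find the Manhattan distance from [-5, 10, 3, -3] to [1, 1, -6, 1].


d = sum of absolute differences: |-5-1|=6 + |10-1|=9 + |3--6|=9 + |-3-1|=4 = 28.

28


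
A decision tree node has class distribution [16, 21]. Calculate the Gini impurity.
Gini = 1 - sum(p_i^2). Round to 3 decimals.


Total = 37. Proportions: 16/37, 21/37. sum(p_i^2) = 0.5091. Gini = 1 - 0.5091 = 0.4909, which rounds to 0.491.

0.491


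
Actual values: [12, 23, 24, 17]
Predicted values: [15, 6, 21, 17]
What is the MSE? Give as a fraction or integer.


MSE = (1/4) * ((12-15)^2=9 + (23-6)^2=289 + (24-21)^2=9 + (17-17)^2=0). Sum = 307. MSE = 307/4.

307/4


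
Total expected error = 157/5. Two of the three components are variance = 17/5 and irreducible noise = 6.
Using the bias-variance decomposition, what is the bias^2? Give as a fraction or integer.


Total error = bias^2 + variance + irreducible noise. So bias^2 = 157/5 - 17/5 - 6 = 22.

22


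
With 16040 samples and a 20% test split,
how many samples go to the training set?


Test set = 16040 * 20% = 3208. Training set = 16040 - 3208 = 12832.

12832


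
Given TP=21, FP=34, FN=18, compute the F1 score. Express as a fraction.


Precision = 21/55 = 21/55. Recall = 21/39 = 7/13. F1 = 2*P*R/(P+R) = 21/47.

21/47


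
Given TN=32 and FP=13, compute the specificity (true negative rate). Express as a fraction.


Specificity = TN / (TN + FP) = 32 / 45 = 32/45.

32/45


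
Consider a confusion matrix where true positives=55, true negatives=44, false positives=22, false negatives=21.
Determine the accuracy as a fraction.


Accuracy = (TP + TN) / (TP + TN + FP + FN) = (55 + 44) / 142 = 99/142.

99/142


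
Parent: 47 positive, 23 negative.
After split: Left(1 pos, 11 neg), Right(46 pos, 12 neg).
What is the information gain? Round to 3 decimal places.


H(parent) = 0.9135. H(left) = 0.4138, H(right) = 0.7355. Weighted = (12/70)*0.4138 + (58/70)*0.7355 = 0.6804. IG = 0.9135 - 0.6804 = 0.2331, which rounds to 0.233.

0.233


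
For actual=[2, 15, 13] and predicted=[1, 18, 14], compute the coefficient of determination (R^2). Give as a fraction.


Mean(y) = 10. SS_res = 11. SS_tot = 98. R^2 = 1 - 11/(98) = 87/98.

87/98


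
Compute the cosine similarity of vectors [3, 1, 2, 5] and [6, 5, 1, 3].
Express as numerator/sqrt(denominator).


dot = 40. |a|^2 = 39, |b|^2 = 71. cos = 40/sqrt(2769).

40/sqrt(2769)


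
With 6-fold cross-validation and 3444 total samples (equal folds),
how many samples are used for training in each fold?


Each validation fold has 3444/6 = 574 samples. Training set = 3444 - 574 = 2870.

2870


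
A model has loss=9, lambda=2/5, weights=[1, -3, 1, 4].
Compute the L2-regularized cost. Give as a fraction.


L2 sq norm = sum(w^2) = 27. J = 9 + 2/5 * 27 = 99/5.

99/5


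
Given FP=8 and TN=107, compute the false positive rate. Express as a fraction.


FPR = FP / (FP + TN) = 8 / 115 = 8/115.

8/115


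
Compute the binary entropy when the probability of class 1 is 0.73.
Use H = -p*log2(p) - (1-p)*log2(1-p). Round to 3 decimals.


H = -0.73*log2(0.73) - 0.27*log2(0.27) = 0.841.

0.841


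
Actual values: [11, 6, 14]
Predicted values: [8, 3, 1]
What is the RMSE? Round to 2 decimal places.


MSE = 62.3333. RMSE = sqrt(62.3333) = 7.90.

7.90


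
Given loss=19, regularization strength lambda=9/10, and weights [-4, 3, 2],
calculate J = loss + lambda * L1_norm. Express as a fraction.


L1 norm = sum(|w|) = 9. J = 19 + 9/10 * 9 = 271/10.

271/10


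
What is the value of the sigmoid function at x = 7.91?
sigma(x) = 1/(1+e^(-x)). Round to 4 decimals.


sigma(7.91) = 1/(1+e^(-7.91)) = 1/(1+0.000367) = 1/1.000367 = 0.9996.

0.9996


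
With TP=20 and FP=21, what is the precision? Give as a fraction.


Precision = TP / (TP + FP) = 20 / 41 = 20/41.

20/41


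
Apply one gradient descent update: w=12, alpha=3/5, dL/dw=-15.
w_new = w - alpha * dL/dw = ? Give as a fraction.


w_new = 12 - 3/5 * -15 = 12 - -9 = 21.

21


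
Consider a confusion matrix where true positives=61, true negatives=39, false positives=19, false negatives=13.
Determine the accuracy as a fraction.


Accuracy = (TP + TN) / (TP + TN + FP + FN) = (61 + 39) / 132 = 25/33.

25/33


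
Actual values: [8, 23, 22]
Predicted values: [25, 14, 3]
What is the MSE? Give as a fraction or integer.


MSE = (1/3) * ((8-25)^2=289 + (23-14)^2=81 + (22-3)^2=361). Sum = 731. MSE = 731/3.

731/3


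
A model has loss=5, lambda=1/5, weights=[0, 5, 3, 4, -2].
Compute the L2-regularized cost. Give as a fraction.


L2 sq norm = sum(w^2) = 54. J = 5 + 1/5 * 54 = 79/5.

79/5


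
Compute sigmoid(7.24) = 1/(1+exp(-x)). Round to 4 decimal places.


sigma(7.24) = 1/(1+e^(-7.24)) = 1/(1+0.000717) = 1/1.000717 = 0.9993.

0.9993


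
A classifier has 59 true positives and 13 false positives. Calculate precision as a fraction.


Precision = TP / (TP + FP) = 59 / 72 = 59/72.

59/72


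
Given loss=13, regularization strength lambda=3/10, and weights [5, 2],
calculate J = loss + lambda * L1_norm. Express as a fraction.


L1 norm = sum(|w|) = 7. J = 13 + 3/10 * 7 = 151/10.

151/10


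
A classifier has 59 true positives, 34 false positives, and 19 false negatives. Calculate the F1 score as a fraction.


Precision = 59/93 = 59/93. Recall = 59/78 = 59/78. F1 = 2*P*R/(P+R) = 118/171.

118/171


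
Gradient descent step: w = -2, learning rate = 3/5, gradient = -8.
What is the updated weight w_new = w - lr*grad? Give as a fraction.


w_new = -2 - 3/5 * -8 = -2 - -24/5 = 14/5.

14/5


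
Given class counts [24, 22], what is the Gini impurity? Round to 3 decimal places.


Total = 46. Proportions: 24/46, 22/46. sum(p_i^2) = 0.5009. Gini = 1 - 0.5009 = 0.4991, which rounds to 0.499.

0.499


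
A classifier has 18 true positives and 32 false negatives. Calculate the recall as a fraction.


Recall = TP / (TP + FN) = 18 / 50 = 9/25.

9/25


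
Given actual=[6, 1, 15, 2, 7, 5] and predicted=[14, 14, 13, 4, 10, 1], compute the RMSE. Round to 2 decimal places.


MSE = 44.3333. RMSE = sqrt(44.3333) = 6.66.

6.66


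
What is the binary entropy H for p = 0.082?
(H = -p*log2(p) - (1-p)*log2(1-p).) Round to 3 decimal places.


H = -0.082*log2(0.082) - 0.918*log2(0.918) = 0.409.

0.409


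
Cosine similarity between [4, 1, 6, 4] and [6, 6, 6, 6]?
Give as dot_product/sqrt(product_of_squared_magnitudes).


dot = 90. |a|^2 = 69, |b|^2 = 144. cos = 90/sqrt(9936).

90/sqrt(9936)


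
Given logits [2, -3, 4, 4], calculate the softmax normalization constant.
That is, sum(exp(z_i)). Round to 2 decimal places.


Denom = e^2=7.3891 + e^-3=0.0498 + e^4=54.5982 + e^4=54.5982. Sum = 116.6353, which rounds to 116.64.

116.64


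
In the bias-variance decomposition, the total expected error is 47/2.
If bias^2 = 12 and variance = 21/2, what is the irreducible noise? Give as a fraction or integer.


Total error = bias^2 + variance + irreducible noise. So irreducible noise = 47/2 - 12 - 21/2 = 1.

1


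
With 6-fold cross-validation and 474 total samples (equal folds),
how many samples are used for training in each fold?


Each validation fold has 474/6 = 79 samples. Training set = 474 - 79 = 395.

395


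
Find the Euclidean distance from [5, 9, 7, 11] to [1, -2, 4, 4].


d = sqrt(sum of squared differences). (5-1)^2=16, (9--2)^2=121, (7-4)^2=9, (11-4)^2=49. Sum = 195.

sqrt(195)


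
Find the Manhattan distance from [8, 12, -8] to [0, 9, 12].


d = sum of absolute differences: |8-0|=8 + |12-9|=3 + |-8-12|=20 = 31.

31


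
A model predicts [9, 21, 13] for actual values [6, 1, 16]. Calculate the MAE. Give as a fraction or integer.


MAE = (1/3) * (|6-9|=3 + |1-21|=20 + |16-13|=3). Sum = 26. MAE = 26/3.

26/3


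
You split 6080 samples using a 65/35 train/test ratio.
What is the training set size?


Test set = 6080 * 35% = 2128. Training set = 6080 - 2128 = 3952.

3952


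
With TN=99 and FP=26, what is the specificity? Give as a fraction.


Specificity = TN / (TN + FP) = 99 / 125 = 99/125.

99/125


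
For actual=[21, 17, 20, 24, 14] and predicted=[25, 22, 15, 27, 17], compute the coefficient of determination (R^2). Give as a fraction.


Mean(y) = 96/5. SS_res = 84. SS_tot = 294/5. R^2 = 1 - 84/(294/5) = -3/7.

-3/7


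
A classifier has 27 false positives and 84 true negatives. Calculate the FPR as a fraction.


FPR = FP / (FP + TN) = 27 / 111 = 9/37.

9/37


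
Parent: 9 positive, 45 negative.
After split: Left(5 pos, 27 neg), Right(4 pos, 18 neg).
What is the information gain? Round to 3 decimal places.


H(parent) = 0.6500. H(left) = 0.6253, H(right) = 0.6840. Weighted = (32/54)*0.6253 + (22/54)*0.6840 = 0.6492. IG = 0.6500 - 0.6492 = 0.0008, which rounds to 0.001.

0.001


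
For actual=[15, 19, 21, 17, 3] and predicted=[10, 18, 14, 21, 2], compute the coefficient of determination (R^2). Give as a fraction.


Mean(y) = 15. SS_res = 92. SS_tot = 200. R^2 = 1 - 92/(200) = 27/50.

27/50


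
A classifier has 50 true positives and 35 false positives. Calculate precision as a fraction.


Precision = TP / (TP + FP) = 50 / 85 = 10/17.

10/17


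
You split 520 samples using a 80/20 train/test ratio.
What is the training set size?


Test set = 520 * 20% = 104. Training set = 520 - 104 = 416.

416


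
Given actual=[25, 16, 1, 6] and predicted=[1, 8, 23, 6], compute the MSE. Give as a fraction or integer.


MSE = (1/4) * ((25-1)^2=576 + (16-8)^2=64 + (1-23)^2=484 + (6-6)^2=0). Sum = 1124. MSE = 281.

281


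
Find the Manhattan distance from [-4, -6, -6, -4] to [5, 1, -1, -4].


d = sum of absolute differences: |-4-5|=9 + |-6-1|=7 + |-6--1|=5 + |-4--4|=0 = 21.

21


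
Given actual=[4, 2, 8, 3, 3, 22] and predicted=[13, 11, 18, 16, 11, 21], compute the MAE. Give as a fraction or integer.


MAE = (1/6) * (|4-13|=9 + |2-11|=9 + |8-18|=10 + |3-16|=13 + |3-11|=8 + |22-21|=1). Sum = 50. MAE = 25/3.

25/3


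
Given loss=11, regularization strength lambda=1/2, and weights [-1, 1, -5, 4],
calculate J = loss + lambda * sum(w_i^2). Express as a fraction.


L2 sq norm = sum(w^2) = 43. J = 11 + 1/2 * 43 = 65/2.

65/2


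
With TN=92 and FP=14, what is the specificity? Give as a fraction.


Specificity = TN / (TN + FP) = 92 / 106 = 46/53.

46/53


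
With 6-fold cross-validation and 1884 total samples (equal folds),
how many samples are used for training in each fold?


Each validation fold has 1884/6 = 314 samples. Training set = 1884 - 314 = 1570.

1570


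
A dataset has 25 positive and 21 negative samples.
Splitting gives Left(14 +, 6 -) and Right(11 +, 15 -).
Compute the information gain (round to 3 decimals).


H(parent) = 0.9945. H(left) = 0.8813, H(right) = 0.9829. Weighted = (20/46)*0.8813 + (26/46)*0.9829 = 0.9387. IG = 0.9945 - 0.9387 = 0.0558, which rounds to 0.056.

0.056


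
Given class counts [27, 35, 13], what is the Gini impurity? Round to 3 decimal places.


Total = 75. Proportions: 27/75, 35/75, 13/75. sum(p_i^2) = 0.3774. Gini = 1 - 0.3774 = 0.6226, which rounds to 0.623.

0.623


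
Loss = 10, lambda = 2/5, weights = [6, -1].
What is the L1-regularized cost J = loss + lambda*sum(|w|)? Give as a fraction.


L1 norm = sum(|w|) = 7. J = 10 + 2/5 * 7 = 64/5.

64/5


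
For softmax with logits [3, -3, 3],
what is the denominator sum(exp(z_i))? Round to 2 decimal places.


Denom = e^3=20.0855 + e^-3=0.0498 + e^3=20.0855. Sum = 40.2208, which rounds to 40.22.

40.22


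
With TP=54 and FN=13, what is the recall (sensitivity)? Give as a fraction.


Recall = TP / (TP + FN) = 54 / 67 = 54/67.

54/67


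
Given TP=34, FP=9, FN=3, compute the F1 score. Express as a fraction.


Precision = 34/43 = 34/43. Recall = 34/37 = 34/37. F1 = 2*P*R/(P+R) = 17/20.

17/20


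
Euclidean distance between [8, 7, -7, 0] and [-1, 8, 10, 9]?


d = sqrt(sum of squared differences). (8--1)^2=81, (7-8)^2=1, (-7-10)^2=289, (0-9)^2=81. Sum = 452.

sqrt(452)


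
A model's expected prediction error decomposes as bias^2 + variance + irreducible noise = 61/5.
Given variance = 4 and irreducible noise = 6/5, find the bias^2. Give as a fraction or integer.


Total error = bias^2 + variance + irreducible noise. So bias^2 = 61/5 - 4 - 6/5 = 7.

7


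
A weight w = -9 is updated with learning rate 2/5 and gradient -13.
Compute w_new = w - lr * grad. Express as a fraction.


w_new = -9 - 2/5 * -13 = -9 - -26/5 = -19/5.

-19/5


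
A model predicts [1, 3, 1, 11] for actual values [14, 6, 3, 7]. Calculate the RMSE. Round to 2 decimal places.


MSE = 49.5000. RMSE = sqrt(49.5000) = 7.04.

7.04


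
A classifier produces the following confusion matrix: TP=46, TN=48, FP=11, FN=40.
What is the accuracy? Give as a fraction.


Accuracy = (TP + TN) / (TP + TN + FP + FN) = (46 + 48) / 145 = 94/145.

94/145


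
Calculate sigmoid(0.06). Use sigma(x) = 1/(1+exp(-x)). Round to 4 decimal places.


sigma(0.06) = 1/(1+e^(-0.06)) = 1/(1+0.941765) = 1/1.941765 = 0.5150.

0.5150


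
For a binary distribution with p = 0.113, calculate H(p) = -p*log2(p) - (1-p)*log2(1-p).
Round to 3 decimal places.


H = -0.113*log2(0.113) - 0.887*log2(0.887) = 0.509.

0.509


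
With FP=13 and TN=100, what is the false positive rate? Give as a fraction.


FPR = FP / (FP + TN) = 13 / 113 = 13/113.

13/113


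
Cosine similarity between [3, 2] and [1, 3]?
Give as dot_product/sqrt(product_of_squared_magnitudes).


dot = 9. |a|^2 = 13, |b|^2 = 10. cos = 9/sqrt(130).

9/sqrt(130)


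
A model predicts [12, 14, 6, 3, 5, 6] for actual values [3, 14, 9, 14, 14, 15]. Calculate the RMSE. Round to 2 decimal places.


MSE = 62.1667. RMSE = sqrt(62.1667) = 7.88.

7.88


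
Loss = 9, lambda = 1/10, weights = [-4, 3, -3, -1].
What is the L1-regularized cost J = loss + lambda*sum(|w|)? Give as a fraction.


L1 norm = sum(|w|) = 11. J = 9 + 1/10 * 11 = 101/10.

101/10


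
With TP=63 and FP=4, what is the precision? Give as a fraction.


Precision = TP / (TP + FP) = 63 / 67 = 63/67.

63/67


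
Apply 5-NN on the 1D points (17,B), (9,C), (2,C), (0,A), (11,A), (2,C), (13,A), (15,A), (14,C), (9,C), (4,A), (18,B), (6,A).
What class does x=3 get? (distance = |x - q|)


Distances: |17-3|=14, |9-3|=6, |2-3|=1, |0-3|=3, |11-3|=8, |2-3|=1, |13-3|=10, |15-3|=12, |14-3|=11, |9-3|=6, |4-3|=1, |18-3|=15, |6-3|=3. 5 nearest: (4,A), (2,C), (2,C), (0,A), (6,A). Counts: {'A': 3, 'C': 2}. Majority class: A.

A


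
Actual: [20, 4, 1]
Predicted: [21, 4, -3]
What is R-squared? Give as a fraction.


Mean(y) = 25/3. SS_res = 17. SS_tot = 626/3. R^2 = 1 - 17/(626/3) = 575/626.

575/626


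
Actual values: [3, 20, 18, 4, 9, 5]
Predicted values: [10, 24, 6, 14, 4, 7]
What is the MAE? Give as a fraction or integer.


MAE = (1/6) * (|3-10|=7 + |20-24|=4 + |18-6|=12 + |4-14|=10 + |9-4|=5 + |5-7|=2). Sum = 40. MAE = 20/3.

20/3


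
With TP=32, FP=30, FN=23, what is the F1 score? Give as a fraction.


Precision = 32/62 = 16/31. Recall = 32/55 = 32/55. F1 = 2*P*R/(P+R) = 64/117.

64/117


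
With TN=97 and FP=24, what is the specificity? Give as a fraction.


Specificity = TN / (TN + FP) = 97 / 121 = 97/121.

97/121


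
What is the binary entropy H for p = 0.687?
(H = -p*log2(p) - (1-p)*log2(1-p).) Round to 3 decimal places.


H = -0.687*log2(0.687) - 0.313*log2(0.313) = 0.897.

0.897


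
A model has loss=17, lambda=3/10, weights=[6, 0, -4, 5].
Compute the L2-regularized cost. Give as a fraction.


L2 sq norm = sum(w^2) = 77. J = 17 + 3/10 * 77 = 401/10.

401/10


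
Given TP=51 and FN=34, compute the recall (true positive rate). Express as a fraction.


Recall = TP / (TP + FN) = 51 / 85 = 3/5.

3/5


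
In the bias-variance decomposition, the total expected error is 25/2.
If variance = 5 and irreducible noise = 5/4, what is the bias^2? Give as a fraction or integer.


Total error = bias^2 + variance + irreducible noise. So bias^2 = 25/2 - 5 - 5/4 = 25/4.

25/4


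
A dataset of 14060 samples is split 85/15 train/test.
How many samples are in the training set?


Test set = 14060 * 15% = 2109. Training set = 14060 - 2109 = 11951.

11951
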